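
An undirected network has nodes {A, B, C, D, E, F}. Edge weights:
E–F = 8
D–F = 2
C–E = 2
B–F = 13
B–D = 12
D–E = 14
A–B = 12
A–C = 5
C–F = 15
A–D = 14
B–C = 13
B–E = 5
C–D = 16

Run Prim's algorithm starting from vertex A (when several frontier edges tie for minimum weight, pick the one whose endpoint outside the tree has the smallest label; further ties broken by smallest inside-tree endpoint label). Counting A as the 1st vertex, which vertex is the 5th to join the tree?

Prim's algorithm from A:
Step 1: cheapest edge leaving the tree is A–C (5); add C.
Step 2: cheapest edge leaving the tree is C–E (2); add E.
Step 3: cheapest edge leaving the tree is B–E (5); add B.
Step 4: cheapest edge leaving the tree is E–F (8); add F.
Step 5: cheapest edge leaving the tree is D–F (2); add D.
Vertex order: A, C, E, B, F, D. The 5th vertex is F.

F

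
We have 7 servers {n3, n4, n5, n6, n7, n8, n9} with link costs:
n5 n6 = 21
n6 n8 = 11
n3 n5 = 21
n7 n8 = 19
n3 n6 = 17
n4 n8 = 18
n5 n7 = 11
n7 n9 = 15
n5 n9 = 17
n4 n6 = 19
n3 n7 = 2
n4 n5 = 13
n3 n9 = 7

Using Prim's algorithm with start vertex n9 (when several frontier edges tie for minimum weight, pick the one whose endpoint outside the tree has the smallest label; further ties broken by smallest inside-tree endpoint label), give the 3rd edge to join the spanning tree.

n5-n7

Grow the tree from n9 using Prim:
Step 1: frontier [n3 n9 7, n7 n9 15, n5 n9 17] → take n3 n9 (7); add n3.
Step 2: frontier [n3 n7 2, n3 n6 17, n3 n5 21, n7 n9 15, n5 n9 17] → take n3 n7 (2); add n7.
Step 3: frontier [n3 n6 17, n3 n5 21, n5 n7 11, n7 n8 19, n5 n9 17] → take n5 n7 (11); add n5.
Step 4: frontier [n3 n6 17, n4 n5 13, n5 n6 21, n7 n8 19] → take n4 n5 (13); add n4.
Step 5: frontier [n3 n6 17, n4 n8 18, n4 n6 19, n5 n6 21, n7 n8 19] → take n3 n6 (17); add n6.
Step 6: frontier [n4 n8 18, n6 n8 11, n7 n8 19] → take n6 n8 (11); add n8.
The 3rd edge added is n5 n7.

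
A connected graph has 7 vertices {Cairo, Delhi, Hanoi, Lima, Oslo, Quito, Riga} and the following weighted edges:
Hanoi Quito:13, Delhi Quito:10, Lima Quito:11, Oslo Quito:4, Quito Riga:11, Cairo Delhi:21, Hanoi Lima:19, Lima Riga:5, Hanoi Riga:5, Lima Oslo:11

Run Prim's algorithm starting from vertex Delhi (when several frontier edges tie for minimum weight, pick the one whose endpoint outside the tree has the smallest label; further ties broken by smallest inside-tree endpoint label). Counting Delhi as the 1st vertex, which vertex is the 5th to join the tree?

Prim, starting at Delhi.
Step 1: frontier [Delhi Quito 10, Cairo Delhi 21] → take Delhi Quito (10); add Quito.
Step 2: frontier [Cairo Delhi 21, Oslo Quito 4, Lima Quito 11, Quito Riga 11, Hanoi Quito 13] → take Oslo Quito (4); add Oslo.
Step 3: frontier [Cairo Delhi 21, Lima Oslo 11, Lima Quito 11, Quito Riga 11, Hanoi Quito 13] → take Lima Oslo (11); add Lima.
Step 4: frontier [Cairo Delhi 21, Lima Riga 5, Hanoi Lima 19, Quito Riga 11, Hanoi Quito 13] → take Lima Riga (5); add Riga.
Step 5: frontier [Cairo Delhi 21, Hanoi Lima 19, Hanoi Quito 13, Hanoi Riga 5] → take Hanoi Riga (5); add Hanoi.
Step 6: frontier [Cairo Delhi 21] → take Cairo Delhi (21); add Cairo.
Vertex order: Delhi, Quito, Oslo, Lima, Riga, Hanoi, Cairo. The 5th vertex is Riga.

Riga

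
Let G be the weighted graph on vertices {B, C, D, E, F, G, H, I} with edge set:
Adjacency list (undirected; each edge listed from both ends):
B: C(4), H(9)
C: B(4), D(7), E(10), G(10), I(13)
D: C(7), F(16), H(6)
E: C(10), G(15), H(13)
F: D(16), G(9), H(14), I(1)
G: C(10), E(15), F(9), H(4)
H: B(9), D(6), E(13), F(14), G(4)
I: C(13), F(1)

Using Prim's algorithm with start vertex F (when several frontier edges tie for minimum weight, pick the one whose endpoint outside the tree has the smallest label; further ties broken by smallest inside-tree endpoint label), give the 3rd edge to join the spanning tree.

G-H

Prim, starting at F.
Step 1: cheapest edge leaving the tree is F-I (1); add I.
Step 2: cheapest edge leaving the tree is F-G (9); add G.
Step 3: cheapest edge leaving the tree is G-H (4); add H.
Step 4: cheapest edge leaving the tree is D-H (6); add D.
Step 5: cheapest edge leaving the tree is C-D (7); add C.
Step 6: cheapest edge leaving the tree is B-C (4); add B.
Step 7: cheapest edge leaving the tree is C-E (10); add E.
The 3rd edge added is G-H.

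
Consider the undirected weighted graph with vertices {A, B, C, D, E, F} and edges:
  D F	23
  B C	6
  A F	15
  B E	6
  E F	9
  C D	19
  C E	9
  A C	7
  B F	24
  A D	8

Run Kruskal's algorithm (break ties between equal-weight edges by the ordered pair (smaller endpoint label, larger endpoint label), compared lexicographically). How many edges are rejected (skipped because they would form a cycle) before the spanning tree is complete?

1

Kruskal's algorithm — process edges by increasing weight (ties by edge label):
B C (6): add. Components now {A} {B,C} {D} {E} {F}
B E (6): add. Components now {A} {B,C,E} {D} {F}
A C (7): add. Components now {A,B,C,E} {D} {F}
A D (8): add. Components now {A,B,C,D,E} {F}
C E (9): skip — C and E already connected.
E F (9): add. Components now {A,B,C,D,E,F}
Edges rejected before the tree was complete: 1.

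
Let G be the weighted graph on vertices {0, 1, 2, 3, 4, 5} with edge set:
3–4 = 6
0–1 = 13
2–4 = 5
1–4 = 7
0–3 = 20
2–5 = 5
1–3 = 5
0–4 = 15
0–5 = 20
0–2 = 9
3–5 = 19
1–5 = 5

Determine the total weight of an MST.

Kruskal's algorithm — process edges by increasing weight (ties by edge label):
1–3 (5): add — endpoints in different components.
1–5 (5): add — endpoints in different components.
2–4 (5): add — endpoints in different components.
2–5 (5): add — endpoints in different components.
3–4 (6): skip — 3 and 4 already connected.
1–4 (7): skip — 1 and 4 already connected.
0–2 (9): add — endpoints in different components.
MST edges: 1–3, 1–5, 2–4, 2–5, 0–2; total weight 5+5+5+5+9 = 29.

29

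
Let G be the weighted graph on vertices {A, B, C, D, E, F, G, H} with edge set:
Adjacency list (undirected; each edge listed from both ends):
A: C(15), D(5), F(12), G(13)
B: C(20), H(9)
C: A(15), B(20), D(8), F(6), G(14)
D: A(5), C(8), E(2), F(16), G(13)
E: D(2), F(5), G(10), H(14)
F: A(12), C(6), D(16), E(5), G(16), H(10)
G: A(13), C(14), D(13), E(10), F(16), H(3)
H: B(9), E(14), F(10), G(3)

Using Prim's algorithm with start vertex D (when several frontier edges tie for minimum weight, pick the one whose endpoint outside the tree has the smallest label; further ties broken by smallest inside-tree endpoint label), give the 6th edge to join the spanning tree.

G-H

Prim, starting at D.
Step 1: cheapest edge leaving the tree is D-E (2); add E.
Step 2: cheapest edge leaving the tree is A-D (5); add A.
Step 3: cheapest edge leaving the tree is E-F (5); add F.
Step 4: cheapest edge leaving the tree is C-F (6); add C.
Step 5: cheapest edge leaving the tree is E-G (10); add G.
Step 6: cheapest edge leaving the tree is G-H (3); add H.
Step 7: cheapest edge leaving the tree is B-H (9); add B.
The 6th edge added is G-H.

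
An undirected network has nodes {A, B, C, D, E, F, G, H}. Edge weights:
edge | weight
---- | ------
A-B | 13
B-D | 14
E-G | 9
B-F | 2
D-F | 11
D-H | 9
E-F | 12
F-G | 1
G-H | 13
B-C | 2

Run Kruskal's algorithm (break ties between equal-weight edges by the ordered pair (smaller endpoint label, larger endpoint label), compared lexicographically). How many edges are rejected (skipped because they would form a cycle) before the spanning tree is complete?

Kruskal: consider edges lightest-first.
F-G (1): add — endpoints in different components.
B-C (2): add — endpoints in different components.
B-F (2): add — endpoints in different components.
D-H (9): add — endpoints in different components.
E-G (9): add — endpoints in different components.
D-F (11): add — endpoints in different components.
E-F (12): skip — E and F already connected.
A-B (13): add — endpoints in different components.
Edges rejected before the tree was complete: 1.

1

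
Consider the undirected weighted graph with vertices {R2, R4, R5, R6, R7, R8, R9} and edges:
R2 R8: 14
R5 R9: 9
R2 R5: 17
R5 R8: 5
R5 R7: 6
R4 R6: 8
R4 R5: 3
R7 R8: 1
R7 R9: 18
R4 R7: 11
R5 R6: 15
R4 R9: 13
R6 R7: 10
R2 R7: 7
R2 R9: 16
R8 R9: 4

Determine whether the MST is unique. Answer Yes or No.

Kruskal's algorithm — process edges by increasing weight (ties by edge label):
R7 R8 (1): add. Components now {R5} {R7,R8} {R9} {R2} {R4} {R6}
R4 R5 (3): add. Components now {R4,R5} {R7,R8} {R9} {R2} {R6}
R8 R9 (4): add. Components now {R4,R5} {R7,R8,R9} {R2} {R6}
R5 R8 (5): add. Components now {R4,R5,R7,R8,R9} {R2} {R6}
R5 R7 (6): skip — R5 and R7 already connected.
R2 R7 (7): add. Components now {R2,R4,R5,R7,R8,R9} {R6}
R4 R6 (8): add. Components now {R2,R4,R5,R6,R7,R8,R9}
Every non-tree edge has weight strictly greater than the heaviest edge on the tree path between its endpoints, so the MST is unique.

Yes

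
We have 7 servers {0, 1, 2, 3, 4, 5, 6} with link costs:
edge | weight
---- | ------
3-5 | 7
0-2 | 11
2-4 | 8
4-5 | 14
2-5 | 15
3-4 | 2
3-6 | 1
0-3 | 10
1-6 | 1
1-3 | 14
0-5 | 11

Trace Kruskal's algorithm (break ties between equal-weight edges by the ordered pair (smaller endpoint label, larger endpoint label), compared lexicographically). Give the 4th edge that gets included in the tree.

3-5

Kruskal: consider edges lightest-first.
1-6 (1): add — endpoints in different components.
3-6 (1): add — endpoints in different components.
3-4 (2): add — endpoints in different components.
3-5 (7): add — endpoints in different components.
2-4 (8): add — endpoints in different components.
0-3 (10): add — endpoints in different components.
The 4th edge added is 3-5.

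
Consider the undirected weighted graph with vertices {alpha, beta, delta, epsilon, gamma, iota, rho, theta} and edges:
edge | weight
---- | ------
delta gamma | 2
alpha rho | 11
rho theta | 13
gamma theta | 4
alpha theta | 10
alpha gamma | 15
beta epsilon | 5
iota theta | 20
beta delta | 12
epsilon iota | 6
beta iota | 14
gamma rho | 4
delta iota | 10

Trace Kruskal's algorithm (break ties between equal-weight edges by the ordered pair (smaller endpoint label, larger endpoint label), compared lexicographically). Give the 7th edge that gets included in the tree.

delta-iota

Kruskal: consider edges lightest-first.
delta gamma (2): add — endpoints in different components.
gamma rho (4): add — endpoints in different components.
gamma theta (4): add — endpoints in different components.
beta epsilon (5): add — endpoints in different components.
epsilon iota (6): add — endpoints in different components.
alpha theta (10): add — endpoints in different components.
delta iota (10): add — endpoints in different components.
The 7th edge added is delta iota.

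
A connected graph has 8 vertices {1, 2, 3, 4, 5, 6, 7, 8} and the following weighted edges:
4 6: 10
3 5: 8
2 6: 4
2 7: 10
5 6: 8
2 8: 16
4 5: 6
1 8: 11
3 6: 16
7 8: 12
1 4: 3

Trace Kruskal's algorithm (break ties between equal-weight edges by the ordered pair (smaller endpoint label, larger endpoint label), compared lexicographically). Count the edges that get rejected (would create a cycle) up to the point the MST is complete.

1

Kruskal: consider edges lightest-first.
1 4 (3): add — endpoints in different components.
2 6 (4): add — endpoints in different components.
4 5 (6): add — endpoints in different components.
3 5 (8): add — endpoints in different components.
5 6 (8): add — endpoints in different components.
2 7 (10): add — endpoints in different components.
4 6 (10): skip — 4 and 6 already connected.
1 8 (11): add — endpoints in different components.
Edges rejected before the tree was complete: 1.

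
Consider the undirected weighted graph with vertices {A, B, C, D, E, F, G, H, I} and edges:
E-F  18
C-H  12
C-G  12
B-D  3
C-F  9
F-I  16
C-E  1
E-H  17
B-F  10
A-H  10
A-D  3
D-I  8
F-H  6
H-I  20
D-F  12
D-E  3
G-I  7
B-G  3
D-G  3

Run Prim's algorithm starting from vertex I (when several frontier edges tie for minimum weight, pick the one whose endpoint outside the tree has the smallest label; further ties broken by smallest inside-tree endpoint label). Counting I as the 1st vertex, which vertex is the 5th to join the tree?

Prim's algorithm from I:
Step 1: cheapest edge leaving the tree is G-I (7); add G.
Step 2: cheapest edge leaving the tree is B-G (3); add B.
Step 3: cheapest edge leaving the tree is B-D (3); add D.
Step 4: cheapest edge leaving the tree is A-D (3); add A.
Step 5: cheapest edge leaving the tree is D-E (3); add E.
Step 6: cheapest edge leaving the tree is C-E (1); add C.
Step 7: cheapest edge leaving the tree is C-F (9); add F.
Step 8: cheapest edge leaving the tree is F-H (6); add H.
Vertex order: I, G, B, D, A, E, C, F, H. The 5th vertex is A.

A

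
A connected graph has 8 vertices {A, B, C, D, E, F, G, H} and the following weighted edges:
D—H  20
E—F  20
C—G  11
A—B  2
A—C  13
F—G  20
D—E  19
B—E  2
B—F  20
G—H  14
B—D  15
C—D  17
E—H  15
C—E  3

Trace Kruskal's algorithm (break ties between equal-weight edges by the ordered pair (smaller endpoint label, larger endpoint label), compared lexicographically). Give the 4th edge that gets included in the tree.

C-G

Sort edges by weight, then run Kruskal:
A—B (2): add — endpoints in different components.
B—E (2): add — endpoints in different components.
C—E (3): add — endpoints in different components.
C—G (11): add — endpoints in different components.
A—C (13): skip — A and C already connected.
G—H (14): add — endpoints in different components.
B—D (15): add — endpoints in different components.
E—H (15): skip — E and H already connected.
C—D (17): skip — C and D already connected.
D—E (19): skip — D and E already connected.
B—F (20): add — endpoints in different components.
The 4th edge added is C—G.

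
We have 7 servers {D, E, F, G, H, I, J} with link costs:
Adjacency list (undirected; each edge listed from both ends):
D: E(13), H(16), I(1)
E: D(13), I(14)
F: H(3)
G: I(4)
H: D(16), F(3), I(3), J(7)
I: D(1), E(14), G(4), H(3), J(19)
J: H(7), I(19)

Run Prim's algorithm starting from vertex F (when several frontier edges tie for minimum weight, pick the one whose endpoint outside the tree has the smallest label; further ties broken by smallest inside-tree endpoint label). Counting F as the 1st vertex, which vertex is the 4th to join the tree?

Prim, starting at F.
Step 1: cheapest edge leaving the tree is F H (3); add H.
Step 2: cheapest edge leaving the tree is H I (3); add I.
Step 3: cheapest edge leaving the tree is D I (1); add D.
Step 4: cheapest edge leaving the tree is G I (4); add G.
Step 5: cheapest edge leaving the tree is H J (7); add J.
Step 6: cheapest edge leaving the tree is D E (13); add E.
Vertex order: F, H, I, D, G, J, E. The 4th vertex is D.

D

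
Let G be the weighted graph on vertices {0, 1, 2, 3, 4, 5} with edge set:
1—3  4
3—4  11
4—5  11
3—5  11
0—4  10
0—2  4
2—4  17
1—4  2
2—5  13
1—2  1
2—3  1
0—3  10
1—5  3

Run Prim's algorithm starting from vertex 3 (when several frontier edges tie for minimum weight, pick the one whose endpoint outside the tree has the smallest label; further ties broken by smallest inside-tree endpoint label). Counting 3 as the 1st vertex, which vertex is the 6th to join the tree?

0

Grow the tree from 3 using Prim:
Step 1: frontier [2—3 1, 1—3 4, 0—3 10, 3—4 11, 3—5 11] → take 2—3 (1); add 2.
Step 2: frontier [1—2 1, 0—2 4, 2—5 13, 2—4 17, 1—3 4, 0—3 10, 3—4 11, 3—5 11] → take 1—2 (1); add 1.
Step 3: frontier [1—4 2, 1—5 3, 0—2 4, 2—5 13, 2—4 17, 0—3 10, 3—4 11, 3—5 11] → take 1—4 (2); add 4.
Step 4: frontier [1—5 3, 0—2 4, 2—5 13, 0—3 10, 3—5 11, 0—4 10, 4—5 11] → take 1—5 (3); add 5.
Step 5: frontier [0—2 4, 0—3 10, 0—4 10] → take 0—2 (4); add 0.
Vertex order: 3, 2, 1, 4, 5, 0. The 6th vertex is 0.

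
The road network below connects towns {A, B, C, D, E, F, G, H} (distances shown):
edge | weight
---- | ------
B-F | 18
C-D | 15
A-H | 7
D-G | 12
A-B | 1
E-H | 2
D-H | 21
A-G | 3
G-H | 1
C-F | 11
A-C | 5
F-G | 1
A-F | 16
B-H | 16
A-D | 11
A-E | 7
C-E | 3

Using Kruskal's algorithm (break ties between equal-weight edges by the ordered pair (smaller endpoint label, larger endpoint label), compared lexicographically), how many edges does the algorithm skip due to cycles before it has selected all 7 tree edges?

Kruskal: consider edges lightest-first.
A-B (1): add — endpoints in different components.
F-G (1): add — endpoints in different components.
G-H (1): add — endpoints in different components.
E-H (2): add — endpoints in different components.
A-G (3): add — endpoints in different components.
C-E (3): add — endpoints in different components.
A-C (5): skip — A and C already connected.
A-E (7): skip — A and E already connected.
A-H (7): skip — A and H already connected.
A-D (11): add — endpoints in different components.
Edges rejected before the tree was complete: 3.

3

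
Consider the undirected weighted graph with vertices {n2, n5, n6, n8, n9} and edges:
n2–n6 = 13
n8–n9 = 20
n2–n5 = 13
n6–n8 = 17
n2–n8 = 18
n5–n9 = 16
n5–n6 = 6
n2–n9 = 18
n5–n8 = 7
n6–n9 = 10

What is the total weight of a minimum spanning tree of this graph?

36

Grow the tree from n9 using Prim:
Step 1: cheapest edge leaving the tree is n6–n9 (10); add n6.
Step 2: cheapest edge leaving the tree is n5–n6 (6); add n5.
Step 3: cheapest edge leaving the tree is n5–n8 (7); add n8.
Step 4: cheapest edge leaving the tree is n2–n5 (13); add n2.
MST edges: n6–n9, n5–n6, n5–n8, n2–n5; total weight 10+6+7+13 = 36.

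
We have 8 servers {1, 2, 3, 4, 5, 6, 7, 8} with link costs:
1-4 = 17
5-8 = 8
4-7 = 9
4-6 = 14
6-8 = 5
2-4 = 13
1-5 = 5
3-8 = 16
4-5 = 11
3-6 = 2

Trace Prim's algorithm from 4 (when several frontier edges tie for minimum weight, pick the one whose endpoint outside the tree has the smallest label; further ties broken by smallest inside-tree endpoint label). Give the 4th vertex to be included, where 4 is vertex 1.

1

Prim, starting at 4.
Step 1: frontier [4-7 9, 4-5 11, 2-4 13, 4-6 14, 1-4 17] → take 4-7 (9); add 7.
Step 2: frontier [4-5 11, 2-4 13, 4-6 14, 1-4 17] → take 4-5 (11); add 5.
Step 3: frontier [2-4 13, 4-6 14, 1-4 17, 1-5 5, 5-8 8] → take 1-5 (5); add 1.
Step 4: frontier [2-4 13, 4-6 14, 5-8 8] → take 5-8 (8); add 8.
Step 5: frontier [2-4 13, 4-6 14, 6-8 5, 3-8 16] → take 6-8 (5); add 6.
Step 6: frontier [2-4 13, 3-6 2, 3-8 16] → take 3-6 (2); add 3.
Step 7: frontier [2-4 13] → take 2-4 (13); add 2.
Vertex order: 4, 7, 5, 1, 8, 6, 3, 2. The 4th vertex is 1.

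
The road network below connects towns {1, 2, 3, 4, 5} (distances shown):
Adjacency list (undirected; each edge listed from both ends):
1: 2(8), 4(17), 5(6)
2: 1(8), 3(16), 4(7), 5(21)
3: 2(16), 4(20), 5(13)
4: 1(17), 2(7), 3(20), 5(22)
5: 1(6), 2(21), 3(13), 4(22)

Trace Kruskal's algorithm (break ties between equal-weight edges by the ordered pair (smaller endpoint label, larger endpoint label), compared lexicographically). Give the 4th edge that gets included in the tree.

3-5

Kruskal's algorithm — process edges by increasing weight (ties by edge label):
1–5 (6): add — endpoints in different components.
2–4 (7): add — endpoints in different components.
1–2 (8): add — endpoints in different components.
3–5 (13): add — endpoints in different components.
The 4th edge added is 3–5.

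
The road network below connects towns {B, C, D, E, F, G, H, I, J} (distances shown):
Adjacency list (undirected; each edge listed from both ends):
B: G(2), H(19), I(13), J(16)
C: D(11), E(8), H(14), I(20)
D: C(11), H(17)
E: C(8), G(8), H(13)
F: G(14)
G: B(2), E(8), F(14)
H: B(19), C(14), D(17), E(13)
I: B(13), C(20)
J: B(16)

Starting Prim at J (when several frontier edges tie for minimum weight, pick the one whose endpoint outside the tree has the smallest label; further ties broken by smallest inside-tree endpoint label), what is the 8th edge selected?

Grow the tree from J using Prim:
Step 1: cheapest edge leaving the tree is B-J (16); add B.
Step 2: cheapest edge leaving the tree is B-G (2); add G.
Step 3: cheapest edge leaving the tree is E-G (8); add E.
Step 4: cheapest edge leaving the tree is C-E (8); add C.
Step 5: cheapest edge leaving the tree is C-D (11); add D.
Step 6: cheapest edge leaving the tree is E-H (13); add H.
Step 7: cheapest edge leaving the tree is B-I (13); add I.
Step 8: cheapest edge leaving the tree is F-G (14); add F.
The 8th edge added is F-G.

F-G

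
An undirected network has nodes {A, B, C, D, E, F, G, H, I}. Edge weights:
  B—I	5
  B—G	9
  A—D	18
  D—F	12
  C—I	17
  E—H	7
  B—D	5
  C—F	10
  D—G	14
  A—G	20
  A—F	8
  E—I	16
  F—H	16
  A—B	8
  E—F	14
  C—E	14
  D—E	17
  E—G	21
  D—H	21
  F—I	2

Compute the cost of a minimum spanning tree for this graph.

60

Grow the tree from H using Prim:
Step 1: cheapest edge leaving the tree is E—H (7); add E.
Step 2: cheapest edge leaving the tree is C—E (14); add C.
Step 3: cheapest edge leaving the tree is C—F (10); add F.
Step 4: cheapest edge leaving the tree is F—I (2); add I.
Step 5: cheapest edge leaving the tree is B—I (5); add B.
Step 6: cheapest edge leaving the tree is B—D (5); add D.
Step 7: cheapest edge leaving the tree is A—B (8); add A.
Step 8: cheapest edge leaving the tree is B—G (9); add G.
MST edges: E—H, C—E, C—F, F—I, B—I, B—D, A—B, B—G; total weight 7+14+10+2+5+5+8+9 = 60.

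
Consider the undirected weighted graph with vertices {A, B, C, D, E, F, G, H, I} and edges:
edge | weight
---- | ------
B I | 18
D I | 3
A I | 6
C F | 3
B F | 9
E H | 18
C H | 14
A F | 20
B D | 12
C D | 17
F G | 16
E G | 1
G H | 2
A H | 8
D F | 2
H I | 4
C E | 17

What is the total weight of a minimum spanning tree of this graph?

30

Kruskal: consider edges lightest-first.
E G (1): add — endpoints in different components.
D F (2): add — endpoints in different components.
G H (2): add — endpoints in different components.
C F (3): add — endpoints in different components.
D I (3): add — endpoints in different components.
H I (4): add — endpoints in different components.
A I (6): add — endpoints in different components.
A H (8): skip — A and H already connected.
B F (9): add — endpoints in different components.
MST edges: E G, D F, G H, C F, D I, H I, A I, B F; total weight 1+2+2+3+3+4+6+9 = 30.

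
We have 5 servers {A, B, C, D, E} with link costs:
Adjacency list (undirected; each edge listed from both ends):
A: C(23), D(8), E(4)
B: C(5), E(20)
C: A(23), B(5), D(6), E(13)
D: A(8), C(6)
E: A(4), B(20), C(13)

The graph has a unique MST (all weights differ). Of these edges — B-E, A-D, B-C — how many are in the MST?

Kruskal's algorithm — process edges by increasing weight (ties by edge label):
A-E (4): add. Components now {A,E} {B} {C} {D}
B-C (5): add. Components now {A,E} {B,C} {D}
C-D (6): add. Components now {A,E} {B,C,D}
A-D (8): add. Components now {A,B,C,D,E}
MST edge set: {A-E, B-C, C-D, A-D}.
Of the listed edges, {A-D, B-C} are in the MST → 2.

2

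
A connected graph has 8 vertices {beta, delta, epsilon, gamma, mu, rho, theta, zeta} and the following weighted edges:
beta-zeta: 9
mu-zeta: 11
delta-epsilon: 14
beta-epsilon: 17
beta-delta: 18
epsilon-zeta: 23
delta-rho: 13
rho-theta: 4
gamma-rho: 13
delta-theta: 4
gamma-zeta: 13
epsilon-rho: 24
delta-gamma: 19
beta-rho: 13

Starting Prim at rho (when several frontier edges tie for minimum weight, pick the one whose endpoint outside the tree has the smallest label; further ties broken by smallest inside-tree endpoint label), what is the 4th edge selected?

Grow the tree from rho using Prim:
Step 1: cheapest edge leaving the tree is rho-theta (4); add theta.
Step 2: cheapest edge leaving the tree is delta-theta (4); add delta.
Step 3: cheapest edge leaving the tree is beta-rho (13); add beta.
Step 4: cheapest edge leaving the tree is beta-zeta (9); add zeta.
Step 5: cheapest edge leaving the tree is mu-zeta (11); add mu.
Step 6: cheapest edge leaving the tree is gamma-rho (13); add gamma.
Step 7: cheapest edge leaving the tree is delta-epsilon (14); add epsilon.
The 4th edge added is beta-zeta.

beta-zeta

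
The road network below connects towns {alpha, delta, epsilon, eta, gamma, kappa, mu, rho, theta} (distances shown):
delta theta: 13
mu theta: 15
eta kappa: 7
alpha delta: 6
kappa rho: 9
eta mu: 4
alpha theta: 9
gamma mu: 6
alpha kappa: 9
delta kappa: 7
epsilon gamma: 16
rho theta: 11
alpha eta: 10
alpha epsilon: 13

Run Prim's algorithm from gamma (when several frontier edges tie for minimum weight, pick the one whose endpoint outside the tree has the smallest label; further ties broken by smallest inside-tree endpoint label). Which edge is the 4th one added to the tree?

Prim's algorithm from gamma:
Step 1: frontier [gamma mu 6, epsilon gamma 16] → take gamma mu (6); add mu.
Step 2: frontier [epsilon gamma 16, eta mu 4, mu theta 15] → take eta mu (4); add eta.
Step 3: frontier [eta kappa 7, alpha eta 10, epsilon gamma 16, mu theta 15] → take eta kappa (7); add kappa.
Step 4: frontier [alpha eta 10, epsilon gamma 16, delta kappa 7, alpha kappa 9, kappa rho 9, mu theta 15] → take delta kappa (7); add delta.
Step 5: frontier [alpha delta 6, delta theta 13, alpha eta 10, epsilon gamma 16, alpha kappa 9, kappa rho 9, mu theta 15] → take alpha delta (6); add alpha.
Step 6: frontier [alpha theta 9, alpha epsilon 13, delta theta 13, epsilon gamma 16, kappa rho 9, mu theta 15] → take kappa rho (9); add rho.
Step 7: frontier [alpha theta 9, alpha epsilon 13, delta theta 13, epsilon gamma 16, mu theta 15, rho theta 11] → take alpha theta (9); add theta.
Step 8: frontier [alpha epsilon 13, epsilon gamma 16] → take alpha epsilon (13); add epsilon.
The 4th edge added is delta kappa.

delta-kappa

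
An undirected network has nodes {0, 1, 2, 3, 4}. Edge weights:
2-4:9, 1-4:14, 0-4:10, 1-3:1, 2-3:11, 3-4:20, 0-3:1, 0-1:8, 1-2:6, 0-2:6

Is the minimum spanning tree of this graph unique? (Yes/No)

Kruskal: consider edges lightest-first.
0-3 (1): add. Components now {0,3} {1} {2} {4}
1-3 (1): add. Components now {0,1,3} {2} {4}
0-2 (6): add. Components now {0,1,2,3} {4}
1-2 (6): skip — 1 and 2 already connected.
0-1 (8): skip — 0 and 1 already connected.
2-4 (9): add. Components now {0,1,2,3,4}
Non-tree edge 1-2 has weight 6, equal to the heaviest edge on its tree cycle — swapping gives another MST of the same weight. Not unique.

No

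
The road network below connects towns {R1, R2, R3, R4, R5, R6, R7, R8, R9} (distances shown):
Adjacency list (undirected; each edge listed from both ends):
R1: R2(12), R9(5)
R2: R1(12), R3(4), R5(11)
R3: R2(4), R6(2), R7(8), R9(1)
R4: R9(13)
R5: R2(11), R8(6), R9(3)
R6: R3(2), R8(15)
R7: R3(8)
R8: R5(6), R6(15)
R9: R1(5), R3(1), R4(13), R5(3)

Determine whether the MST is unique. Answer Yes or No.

Yes

Kruskal: consider edges lightest-first.
R3-R9 (1): add — endpoints in different components.
R3-R6 (2): add — endpoints in different components.
R5-R9 (3): add — endpoints in different components.
R2-R3 (4): add — endpoints in different components.
R1-R9 (5): add — endpoints in different components.
R5-R8 (6): add — endpoints in different components.
R3-R7 (8): add — endpoints in different components.
R2-R5 (11): skip — R2 and R5 already connected.
R1-R2 (12): skip — R2 and R1 already connected.
R4-R9 (13): add — endpoints in different components.
Every non-tree edge has weight strictly greater than the heaviest edge on the tree path between its endpoints, so the MST is unique.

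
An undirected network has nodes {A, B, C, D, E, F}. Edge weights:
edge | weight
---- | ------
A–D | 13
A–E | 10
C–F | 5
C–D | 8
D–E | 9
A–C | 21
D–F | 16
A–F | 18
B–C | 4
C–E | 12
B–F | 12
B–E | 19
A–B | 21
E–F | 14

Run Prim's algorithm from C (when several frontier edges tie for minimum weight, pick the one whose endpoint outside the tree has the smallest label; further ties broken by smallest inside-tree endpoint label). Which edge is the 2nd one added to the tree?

Prim, starting at C.
Step 1: frontier [B–C 4, C–F 5, C–D 8, C–E 12, A–C 21] → take B–C (4); add B.
Step 2: frontier [B–F 12, B–E 19, A–B 21, C–F 5, C–D 8, C–E 12, A–C 21] → take C–F (5); add F.
Step 3: frontier [B–E 19, A–B 21, C–D 8, C–E 12, A–C 21, E–F 14, D–F 16, A–F 18] → take C–D (8); add D.
Step 4: frontier [B–E 19, A–B 21, C–E 12, A–C 21, D–E 9, A–D 13, E–F 14, A–F 18] → take D–E (9); add E.
Step 5: frontier [A–B 21, A–C 21, A–D 13, A–E 10, A–F 18] → take A–E (10); add A.
The 2nd edge added is C–F.

C-F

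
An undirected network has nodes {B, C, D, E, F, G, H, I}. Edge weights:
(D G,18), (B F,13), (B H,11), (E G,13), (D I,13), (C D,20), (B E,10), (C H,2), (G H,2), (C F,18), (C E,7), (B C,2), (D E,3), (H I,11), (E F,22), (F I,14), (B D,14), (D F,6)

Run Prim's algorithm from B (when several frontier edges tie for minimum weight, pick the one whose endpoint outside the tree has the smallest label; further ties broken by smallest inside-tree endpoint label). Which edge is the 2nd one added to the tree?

C-H

Prim's algorithm from B:
Step 1: cheapest edge leaving the tree is B C (2); add C.
Step 2: cheapest edge leaving the tree is C H (2); add H.
Step 3: cheapest edge leaving the tree is G H (2); add G.
Step 4: cheapest edge leaving the tree is C E (7); add E.
Step 5: cheapest edge leaving the tree is D E (3); add D.
Step 6: cheapest edge leaving the tree is D F (6); add F.
Step 7: cheapest edge leaving the tree is H I (11); add I.
The 2nd edge added is C H.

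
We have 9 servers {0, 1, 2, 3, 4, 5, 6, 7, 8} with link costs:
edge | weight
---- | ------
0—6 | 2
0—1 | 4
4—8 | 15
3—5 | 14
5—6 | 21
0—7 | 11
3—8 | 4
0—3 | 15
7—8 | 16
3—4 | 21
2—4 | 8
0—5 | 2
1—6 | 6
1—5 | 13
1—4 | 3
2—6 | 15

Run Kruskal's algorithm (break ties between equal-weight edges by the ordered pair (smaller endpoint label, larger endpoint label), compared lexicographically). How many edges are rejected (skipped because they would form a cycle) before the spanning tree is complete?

2

Sort edges by weight, then run Kruskal:
0—5 (2): add — endpoints in different components.
0—6 (2): add — endpoints in different components.
1—4 (3): add — endpoints in different components.
0—1 (4): add — endpoints in different components.
3—8 (4): add — endpoints in different components.
1—6 (6): skip — 1 and 6 already connected.
2—4 (8): add — endpoints in different components.
0—7 (11): add — endpoints in different components.
1—5 (13): skip — 1 and 5 already connected.
3—5 (14): add — endpoints in different components.
Edges rejected before the tree was complete: 2.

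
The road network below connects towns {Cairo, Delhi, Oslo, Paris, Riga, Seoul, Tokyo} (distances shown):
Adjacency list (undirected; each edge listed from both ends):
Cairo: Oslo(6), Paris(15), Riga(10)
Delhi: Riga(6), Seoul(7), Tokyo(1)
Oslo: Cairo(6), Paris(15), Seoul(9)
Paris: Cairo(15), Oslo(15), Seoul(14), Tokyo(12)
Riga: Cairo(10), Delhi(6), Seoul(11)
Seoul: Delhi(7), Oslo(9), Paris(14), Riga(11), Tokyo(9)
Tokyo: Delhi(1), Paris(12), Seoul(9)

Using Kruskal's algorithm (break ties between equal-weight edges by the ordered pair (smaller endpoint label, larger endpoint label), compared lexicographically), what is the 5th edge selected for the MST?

Oslo-Seoul

Sort edges by weight, then run Kruskal:
Delhi—Tokyo (1): add — endpoints in different components.
Cairo—Oslo (6): add — endpoints in different components.
Delhi—Riga (6): add — endpoints in different components.
Delhi—Seoul (7): add — endpoints in different components.
Oslo—Seoul (9): add — endpoints in different components.
Seoul—Tokyo (9): skip — Tokyo and Seoul already connected.
Cairo—Riga (10): skip — Cairo and Riga already connected.
Riga—Seoul (11): skip — Riga and Seoul already connected.
Paris—Tokyo (12): add — endpoints in different components.
The 5th edge added is Oslo—Seoul.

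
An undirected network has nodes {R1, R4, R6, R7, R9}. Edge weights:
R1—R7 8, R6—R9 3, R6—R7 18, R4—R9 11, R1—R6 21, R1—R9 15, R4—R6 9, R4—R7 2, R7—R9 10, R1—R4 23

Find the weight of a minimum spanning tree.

Kruskal: consider edges lightest-first.
R4—R7 (2): add — endpoints in different components.
R6—R9 (3): add — endpoints in different components.
R1—R7 (8): add — endpoints in different components.
R4—R6 (9): add — endpoints in different components.
MST edges: R4—R7, R6—R9, R1—R7, R4—R6; total weight 2+3+8+9 = 22.

22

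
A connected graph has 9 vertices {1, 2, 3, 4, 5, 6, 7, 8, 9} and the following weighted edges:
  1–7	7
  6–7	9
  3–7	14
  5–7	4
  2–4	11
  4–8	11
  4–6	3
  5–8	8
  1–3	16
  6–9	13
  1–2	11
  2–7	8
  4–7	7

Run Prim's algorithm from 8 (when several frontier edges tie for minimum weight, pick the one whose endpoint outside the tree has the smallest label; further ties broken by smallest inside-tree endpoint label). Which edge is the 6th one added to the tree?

Grow the tree from 8 using Prim:
Step 1: frontier [5–8 8, 4–8 11] → take 5–8 (8); add 5.
Step 2: frontier [5–7 4, 4–8 11] → take 5–7 (4); add 7.
Step 3: frontier [1–7 7, 4–7 7, 2–7 8, 6–7 9, 3–7 14, 4–8 11] → take 1–7 (7); add 1.
Step 4: frontier [1–2 11, 1–3 16, 4–7 7, 2–7 8, 6–7 9, 3–7 14, 4–8 11] → take 4–7 (7); add 4.
Step 5: frontier [1–2 11, 1–3 16, 4–6 3, 2–4 11, 2–7 8, 6–7 9, 3–7 14] → take 4–6 (3); add 6.
Step 6: frontier [1–2 11, 1–3 16, 2–4 11, 6–9 13, 2–7 8, 3–7 14] → take 2–7 (8); add 2.
Step 7: frontier [1–3 16, 6–9 13, 3–7 14] → take 6–9 (13); add 9.
Step 8: frontier [1–3 16, 3–7 14] → take 3–7 (14); add 3.
The 6th edge added is 2–7.

2-7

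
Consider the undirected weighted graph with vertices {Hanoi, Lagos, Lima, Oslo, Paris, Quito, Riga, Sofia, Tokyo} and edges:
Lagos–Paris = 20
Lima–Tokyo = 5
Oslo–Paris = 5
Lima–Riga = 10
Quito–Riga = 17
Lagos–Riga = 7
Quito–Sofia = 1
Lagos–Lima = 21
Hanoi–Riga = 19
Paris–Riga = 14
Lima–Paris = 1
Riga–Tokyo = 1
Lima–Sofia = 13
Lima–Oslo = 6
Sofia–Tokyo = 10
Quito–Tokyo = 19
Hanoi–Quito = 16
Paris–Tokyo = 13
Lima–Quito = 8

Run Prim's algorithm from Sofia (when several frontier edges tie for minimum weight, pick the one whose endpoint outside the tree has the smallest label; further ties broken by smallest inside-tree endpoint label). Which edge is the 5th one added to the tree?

Prim's algorithm from Sofia:
Step 1: cheapest edge leaving the tree is Quito–Sofia (1); add Quito.
Step 2: cheapest edge leaving the tree is Lima–Quito (8); add Lima.
Step 3: cheapest edge leaving the tree is Lima–Paris (1); add Paris.
Step 4: cheapest edge leaving the tree is Oslo–Paris (5); add Oslo.
Step 5: cheapest edge leaving the tree is Lima–Tokyo (5); add Tokyo.
Step 6: cheapest edge leaving the tree is Riga–Tokyo (1); add Riga.
Step 7: cheapest edge leaving the tree is Lagos–Riga (7); add Lagos.
Step 8: cheapest edge leaving the tree is Hanoi–Quito (16); add Hanoi.
The 5th edge added is Lima–Tokyo.

Lima-Tokyo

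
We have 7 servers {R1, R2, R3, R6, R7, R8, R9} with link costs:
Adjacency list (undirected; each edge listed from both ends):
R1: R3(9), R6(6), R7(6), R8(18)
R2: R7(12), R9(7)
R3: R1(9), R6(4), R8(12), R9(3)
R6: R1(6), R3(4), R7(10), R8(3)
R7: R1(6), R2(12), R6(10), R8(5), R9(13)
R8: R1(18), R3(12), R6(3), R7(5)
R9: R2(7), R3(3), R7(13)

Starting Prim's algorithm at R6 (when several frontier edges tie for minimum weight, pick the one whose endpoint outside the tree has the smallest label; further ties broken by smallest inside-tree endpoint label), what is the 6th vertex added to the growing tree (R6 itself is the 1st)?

Prim, starting at R6.
Step 1: cheapest edge leaving the tree is R6—R8 (3); add R8.
Step 2: cheapest edge leaving the tree is R3—R6 (4); add R3.
Step 3: cheapest edge leaving the tree is R3—R9 (3); add R9.
Step 4: cheapest edge leaving the tree is R7—R8 (5); add R7.
Step 5: cheapest edge leaving the tree is R1—R6 (6); add R1.
Step 6: cheapest edge leaving the tree is R2—R9 (7); add R2.
Vertex order: R6, R8, R3, R9, R7, R1, R2. The 6th vertex is R1.

R1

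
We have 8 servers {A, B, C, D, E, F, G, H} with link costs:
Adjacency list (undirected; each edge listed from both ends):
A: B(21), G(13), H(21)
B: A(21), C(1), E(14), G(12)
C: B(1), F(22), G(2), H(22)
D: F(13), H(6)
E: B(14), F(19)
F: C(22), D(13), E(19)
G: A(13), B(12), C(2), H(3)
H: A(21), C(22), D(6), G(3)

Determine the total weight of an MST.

52

Sort edges by weight, then run Kruskal:
B–C (1): add — endpoints in different components.
C–G (2): add — endpoints in different components.
G–H (3): add — endpoints in different components.
D–H (6): add — endpoints in different components.
B–G (12): skip — B and G already connected.
A–G (13): add — endpoints in different components.
D–F (13): add — endpoints in different components.
B–E (14): add — endpoints in different components.
MST edges: B–C, C–G, G–H, D–H, A–G, D–F, B–E; total weight 1+2+3+6+13+13+14 = 52.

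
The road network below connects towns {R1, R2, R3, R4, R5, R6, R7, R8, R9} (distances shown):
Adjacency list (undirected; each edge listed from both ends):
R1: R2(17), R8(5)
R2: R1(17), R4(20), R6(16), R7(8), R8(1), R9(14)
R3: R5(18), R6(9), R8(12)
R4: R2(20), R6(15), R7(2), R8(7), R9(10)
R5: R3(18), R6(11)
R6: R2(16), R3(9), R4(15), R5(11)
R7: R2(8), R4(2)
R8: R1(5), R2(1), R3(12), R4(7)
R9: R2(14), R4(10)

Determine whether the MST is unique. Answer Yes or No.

Kruskal's algorithm — process edges by increasing weight (ties by edge label):
R2—R8 (1): add — endpoints in different components.
R4—R7 (2): add — endpoints in different components.
R1—R8 (5): add — endpoints in different components.
R4—R8 (7): add — endpoints in different components.
R2—R7 (8): skip — R7 and R2 already connected.
R3—R6 (9): add — endpoints in different components.
R4—R9 (10): add — endpoints in different components.
R5—R6 (11): add — endpoints in different components.
R3—R8 (12): add — endpoints in different components.
Every non-tree edge has weight strictly greater than the heaviest edge on the tree path between its endpoints, so the MST is unique.

Yes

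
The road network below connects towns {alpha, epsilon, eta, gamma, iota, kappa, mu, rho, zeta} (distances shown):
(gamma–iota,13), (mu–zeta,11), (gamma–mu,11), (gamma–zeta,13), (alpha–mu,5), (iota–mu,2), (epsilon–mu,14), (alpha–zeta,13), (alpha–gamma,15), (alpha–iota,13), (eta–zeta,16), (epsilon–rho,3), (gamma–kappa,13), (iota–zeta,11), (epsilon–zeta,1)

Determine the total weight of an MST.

Sort edges by weight, then run Kruskal:
epsilon–zeta (1): add — endpoints in different components.
iota–mu (2): add — endpoints in different components.
epsilon–rho (3): add — endpoints in different components.
alpha–mu (5): add — endpoints in different components.
gamma–mu (11): add — endpoints in different components.
iota–zeta (11): add — endpoints in different components.
mu–zeta (11): skip — zeta and mu already connected.
alpha–iota (13): skip — alpha and iota already connected.
alpha–zeta (13): skip — alpha and zeta already connected.
gamma–iota (13): skip — gamma and iota already connected.
gamma–kappa (13): add — endpoints in different components.
gamma–zeta (13): skip — gamma and zeta already connected.
epsilon–mu (14): skip — mu and epsilon already connected.
alpha–gamma (15): skip — gamma and alpha already connected.
eta–zeta (16): add — endpoints in different components.
MST edges: epsilon–zeta, iota–mu, epsilon–rho, alpha–mu, gamma–mu, iota–zeta, gamma–kappa, eta–zeta; total weight 1+2+3+5+11+11+13+16 = 62.

62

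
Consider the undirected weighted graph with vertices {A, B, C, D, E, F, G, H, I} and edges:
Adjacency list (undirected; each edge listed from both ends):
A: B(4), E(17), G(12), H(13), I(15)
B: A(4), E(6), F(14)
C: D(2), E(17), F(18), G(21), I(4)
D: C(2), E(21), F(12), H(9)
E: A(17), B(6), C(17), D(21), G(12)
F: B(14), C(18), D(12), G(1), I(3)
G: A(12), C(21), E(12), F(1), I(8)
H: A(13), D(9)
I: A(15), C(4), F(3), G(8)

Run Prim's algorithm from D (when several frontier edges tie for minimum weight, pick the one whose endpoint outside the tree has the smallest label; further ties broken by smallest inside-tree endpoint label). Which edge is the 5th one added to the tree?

Prim's algorithm from D:
Step 1: cheapest edge leaving the tree is C D (2); add C.
Step 2: cheapest edge leaving the tree is C I (4); add I.
Step 3: cheapest edge leaving the tree is F I (3); add F.
Step 4: cheapest edge leaving the tree is F G (1); add G.
Step 5: cheapest edge leaving the tree is D H (9); add H.
Step 6: cheapest edge leaving the tree is A G (12); add A.
Step 7: cheapest edge leaving the tree is A B (4); add B.
Step 8: cheapest edge leaving the tree is B E (6); add E.
The 5th edge added is D H.

D-H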